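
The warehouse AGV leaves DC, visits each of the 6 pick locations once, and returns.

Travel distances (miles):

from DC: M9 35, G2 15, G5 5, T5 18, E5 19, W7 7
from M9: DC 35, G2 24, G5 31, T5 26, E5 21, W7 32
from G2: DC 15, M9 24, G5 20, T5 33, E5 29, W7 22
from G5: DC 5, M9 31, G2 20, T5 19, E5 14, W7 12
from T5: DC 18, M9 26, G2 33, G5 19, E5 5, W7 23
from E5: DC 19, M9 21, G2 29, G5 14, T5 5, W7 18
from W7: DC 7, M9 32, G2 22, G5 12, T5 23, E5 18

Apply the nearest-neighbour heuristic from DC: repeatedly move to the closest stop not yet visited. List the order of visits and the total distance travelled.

105 miles along DC → G5 → W7 → E5 → T5 → M9 → G2 → DC.

From DC: distances to unvisited — G5=5, W7=7, G2=15, T5=18, E5=19, M9=35. Nearest is G5 (5).
From G5: distances to unvisited — W7=12, E5=14, T5=19, G2=20, M9=31. Nearest is W7 (12).
From W7: distances to unvisited — E5=18, G2=22, T5=23, M9=32. Nearest is E5 (18).
From E5: distances to unvisited — T5=5, M9=21, G2=29. Nearest is T5 (5).
From T5: distances to unvisited — M9=26, G2=33. Nearest is M9 (26).
From M9: distances to unvisited — G2=24. Nearest is G2 (24).
Return G2→DC: 15.
Total = 5 + 12 + 18 + 5 + 26 + 24 + 15 = 105.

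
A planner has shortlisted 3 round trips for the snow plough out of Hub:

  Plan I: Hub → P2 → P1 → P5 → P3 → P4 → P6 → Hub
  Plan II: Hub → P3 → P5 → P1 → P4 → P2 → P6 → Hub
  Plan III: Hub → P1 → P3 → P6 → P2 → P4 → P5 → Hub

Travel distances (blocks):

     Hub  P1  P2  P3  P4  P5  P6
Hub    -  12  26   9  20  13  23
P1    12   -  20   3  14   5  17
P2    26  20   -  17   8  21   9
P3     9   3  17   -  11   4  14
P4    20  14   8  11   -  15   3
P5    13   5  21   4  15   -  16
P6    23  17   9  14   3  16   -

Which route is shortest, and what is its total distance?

Plan I: 26 + 20 + 5 + 4 + 11 + 3 + 23 = 92
Plan II: 9 + 4 + 5 + 14 + 8 + 9 + 23 = 72
Plan III: 12 + 3 + 14 + 9 + 8 + 15 + 13 = 74

Shortest is Plan II, total 72 blocks.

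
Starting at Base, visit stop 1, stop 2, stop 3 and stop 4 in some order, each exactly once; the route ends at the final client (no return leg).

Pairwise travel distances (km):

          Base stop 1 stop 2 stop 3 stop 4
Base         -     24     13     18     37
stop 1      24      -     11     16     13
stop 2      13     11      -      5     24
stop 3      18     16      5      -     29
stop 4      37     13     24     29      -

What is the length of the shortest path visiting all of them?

There are 4! = 24 possible orderings.
Base → stop 1 → stop 2 → stop 3 → stop 4: 24+11+5+29 = 69
Base → stop 1 → stop 2 → stop 4 → stop 3: 24+11+24+29 = 88
Base → stop 1 → stop 3 → stop 2 → stop 4: 24+16+5+24 = 69
Base → stop 1 → stop 3 → stop 4 → stop 2: 24+16+29+24 = 93
Base → stop 1 → stop 4 → stop 2 → stop 3: 24+13+24+5 = 66
Base → stop 1 → stop 4 → stop 3 → stop 2: 24+13+29+5 = 71
Base → stop 2 → stop 1 → stop 3 → stop 4: 13+11+16+29 = 69
Base → stop 2 → stop 1 → stop 4 → stop 3: 13+11+13+29 = 66
Base → stop 2 → stop 3 → stop 1 → stop 4: 13+5+16+13 = 47
Base → stop 2 → stop 3 → stop 4 → stop 1: 13+5+29+13 = 60
Base → stop 2 → stop 4 → stop 1 → stop 3: 13+24+13+16 = 66
Base → stop 2 → stop 4 → stop 3 → stop 1: 13+24+29+16 = 82
Base → stop 3 → stop 1 → stop 2 → stop 4: 18+16+11+24 = 69
Base → stop 3 → stop 1 → stop 4 → stop 2: 18+16+13+24 = 71
… (10 more)
The minimum is 47.
One shortest path: Base → stop 2 → stop 3 → stop 1 → stop 4.

47 km — the minimum one-way total.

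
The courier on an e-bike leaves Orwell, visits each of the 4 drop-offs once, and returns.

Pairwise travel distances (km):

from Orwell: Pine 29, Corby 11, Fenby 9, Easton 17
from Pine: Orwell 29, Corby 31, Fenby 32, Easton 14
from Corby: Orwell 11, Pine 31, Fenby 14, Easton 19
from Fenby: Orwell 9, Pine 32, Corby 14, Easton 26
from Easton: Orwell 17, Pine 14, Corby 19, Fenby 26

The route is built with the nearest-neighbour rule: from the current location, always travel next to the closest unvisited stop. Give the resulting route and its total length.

Nearest-neighbour total = 85 km; route Orwell → Fenby → Corby → Easton → Pine → Orwell.

At Orwell the remaining stops are Fenby 9, Corby 11, Easton 17, Pine 29; go to Fenby.
At Fenby the remaining stops are Corby 14, Easton 26, Pine 32; go to Corby.
At Corby the remaining stops are Easton 19, Pine 31; go to Easton.
At Easton the remaining stops are Pine 14; go to Pine.
Return Pine→Orwell: 29.
Total = 9 + 14 + 19 + 14 + 29 = 85.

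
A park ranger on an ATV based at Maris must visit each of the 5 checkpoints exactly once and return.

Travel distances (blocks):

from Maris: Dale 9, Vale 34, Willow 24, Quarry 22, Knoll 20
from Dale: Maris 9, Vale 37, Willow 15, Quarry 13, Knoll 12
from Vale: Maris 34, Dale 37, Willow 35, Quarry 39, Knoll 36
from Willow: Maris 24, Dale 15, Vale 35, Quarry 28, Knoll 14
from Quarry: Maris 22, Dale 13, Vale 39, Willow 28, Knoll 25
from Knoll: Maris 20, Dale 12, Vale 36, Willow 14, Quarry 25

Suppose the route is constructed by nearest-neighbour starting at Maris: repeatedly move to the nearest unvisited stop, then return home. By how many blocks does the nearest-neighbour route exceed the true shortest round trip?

Maris: Dale=9, Knoll=20, Quarry=22, Willow=24, Vale=34 ⇒ Dale
Dale: Knoll=12, Quarry=13, Willow=15, Vale=37 ⇒ Knoll
Knoll: Willow=14, Quarry=25, Vale=36 ⇒ Willow
Willow: Quarry=28, Vale=35 ⇒ Quarry
Quarry: Vale=39 ⇒ Vale
NN route Maris → Dale → Knoll → Willow → Quarry → Vale → Maris costs 136.
Optimal: Maris → Dale → Quarry → Vale → Willow → Knoll → Maris costs 130 (by enumerating all 60 distinct tours).
Excess = 136 − 130 = 6.

The nearest-neighbour route is 6 blocks longer than optimal.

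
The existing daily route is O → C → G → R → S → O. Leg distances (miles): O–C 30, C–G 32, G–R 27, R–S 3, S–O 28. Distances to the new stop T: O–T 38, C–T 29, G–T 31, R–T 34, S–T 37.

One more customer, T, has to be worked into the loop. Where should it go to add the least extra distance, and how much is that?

Insertion cost between consecutive stops i–j is d(i,T) + d(T,j) − d(i,j):
  between O and C: 38 + 29 − 30 = 37
  between C and G: 29 + 31 − 32 = 28
  between G and R: 31 + 34 − 27 = 38
  between R and S: 34 + 37 − 3 = 68
  between S and O: 37 + 38 − 28 = 47
Cheapest insertion is between C and G, adding 28.
New total = 120 + 28 = 148.

Adding 28 miles by placing T on the C–G leg.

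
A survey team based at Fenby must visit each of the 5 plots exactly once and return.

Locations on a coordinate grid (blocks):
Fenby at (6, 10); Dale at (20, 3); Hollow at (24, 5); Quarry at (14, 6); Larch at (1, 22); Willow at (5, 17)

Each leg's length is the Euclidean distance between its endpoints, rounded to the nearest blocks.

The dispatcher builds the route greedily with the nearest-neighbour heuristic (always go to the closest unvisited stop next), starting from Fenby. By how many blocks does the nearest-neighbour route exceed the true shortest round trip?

Fenby: Willow=7, Quarry=9, Larch=13, Dale=16, Hollow=19 ⇒ Willow
Willow: Larch=6, Quarry=14, Dale=21, Hollow=22 ⇒ Larch
Larch: Quarry=21, Dale=27, Hollow=29 ⇒ Quarry
Quarry: Dale=7, Hollow=10 ⇒ Dale
Dale: Hollow=4 ⇒ Hollow
NN route Fenby → Willow → Larch → Quarry → Dale → Hollow → Fenby costs 64.
Optimal: Fenby → Quarry → Dale → Hollow → Willow → Larch → Fenby costs 61 (by enumerating all 60 distinct tours).
Excess = 64 − 61 = 3.

Excess over optimum: 3 blocks.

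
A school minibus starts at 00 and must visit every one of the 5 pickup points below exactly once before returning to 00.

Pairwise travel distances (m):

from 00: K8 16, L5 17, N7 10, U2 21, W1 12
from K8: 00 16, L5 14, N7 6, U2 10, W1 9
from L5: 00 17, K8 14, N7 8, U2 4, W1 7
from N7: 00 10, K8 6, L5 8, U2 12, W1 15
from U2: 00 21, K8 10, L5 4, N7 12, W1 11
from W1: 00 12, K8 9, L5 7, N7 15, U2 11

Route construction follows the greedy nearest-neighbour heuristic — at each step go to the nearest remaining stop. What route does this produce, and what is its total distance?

00 → [N7:10 / W1:12 / K8:16 / L5:17 / U2:21] → N7 (10)
N7 → [K8:6 / L5:8 / U2:12 / W1:15] → K8 (6)
K8 → [W1:9 / U2:10 / L5:14] → W1 (9)
W1 → [L5:7 / U2:11] → L5 (7)
L5 → [U2:4] → U2 (4)
Return U2→00: 21.
Total = 10 + 6 + 9 + 7 + 4 + 21 = 57.

57 m along 00 → N7 → K8 → W1 → L5 → U2 → 00.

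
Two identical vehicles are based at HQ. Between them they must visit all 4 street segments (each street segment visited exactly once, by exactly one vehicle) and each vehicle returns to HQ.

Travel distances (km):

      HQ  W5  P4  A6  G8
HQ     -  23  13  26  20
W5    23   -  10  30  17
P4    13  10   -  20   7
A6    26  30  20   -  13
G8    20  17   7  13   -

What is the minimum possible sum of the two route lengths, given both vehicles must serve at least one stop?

Check every non-empty split of the stops between the two vehicles; for each half take its own optimal tour:
  {W5} + {P4, A6, G8}: 46 + 59 = 105
  {P4} + {W5, A6, G8}: 26 + 79 = 105
  {W5, P4} + {A6, G8}: 46 + 59 = 105
  {A6} + {W5, P4, G8}: 52 + 60 = 112
  {W5, A6} + {P4, G8}: 79 + 40 = 119
  {P4, A6} + {W5, G8}: 59 + 60 = 119
  … (7 splits in total)
Best: vehicle 1 HQ → W5 → HQ = 46; vehicle 2 HQ → P4 → G8 → A6 → HQ = 59; combined 105.

105 km — the smallest possible combined total.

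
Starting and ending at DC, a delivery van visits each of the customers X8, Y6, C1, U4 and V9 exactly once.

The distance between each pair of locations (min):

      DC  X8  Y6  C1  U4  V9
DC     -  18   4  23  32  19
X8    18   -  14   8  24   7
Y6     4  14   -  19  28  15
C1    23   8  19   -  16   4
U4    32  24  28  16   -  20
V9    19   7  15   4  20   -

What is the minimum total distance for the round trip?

Shortest round trip = 77 min.

DC - X8 - Y6 - C1 - U4 - V9 - DC: 18+14+19+16+20+19 = 106
DC - X8 - Y6 - C1 - V9 - U4 - DC: 18+14+19+4+20+32 = 107
DC - X8 - Y6 - U4 - C1 - V9 - DC: 18+14+28+16+4+19 = 99
DC - X8 - Y6 - U4 - V9 - C1 - DC: 18+14+28+20+4+23 = 107
DC - X8 - Y6 - V9 - C1 - U4 - DC: 18+14+15+4+16+32 = 99
DC - X8 - Y6 - V9 - U4 - C1 - DC: 18+14+15+20+16+23 = 106
DC - X8 - C1 - Y6 - U4 - V9 - DC: 18+8+19+28+20+19 = 112
DC - X8 - C1 - Y6 - V9 - U4 - DC: 18+8+19+15+20+32 = 112
DC - X8 - C1 - U4 - Y6 - V9 - DC: 18+8+16+28+15+19 = 104
DC - X8 - C1 - U4 - V9 - Y6 - DC: 18+8+16+20+15+4 = 81
DC - X8 - C1 - V9 - Y6 - U4 - DC: 18+8+4+15+28+32 = 105
DC - X8 - C1 - V9 - U4 - Y6 - DC: 18+8+4+20+28+4 = 82
DC - X8 - U4 - Y6 - C1 - V9 - DC: 18+24+28+19+4+19 = 112
DC - X8 - U4 - Y6 - V9 - C1 - DC: 18+24+28+15+4+23 = 112
… (46 more)
DC - X8 - V9 - C1 - U4 - Y6 - DC: 18+7+4+16+28+4 = 77  ← best
The minimum is 77.
One optimal route: DC → X8 → V9 → C1 → U4 → Y6 → DC (or its reverse).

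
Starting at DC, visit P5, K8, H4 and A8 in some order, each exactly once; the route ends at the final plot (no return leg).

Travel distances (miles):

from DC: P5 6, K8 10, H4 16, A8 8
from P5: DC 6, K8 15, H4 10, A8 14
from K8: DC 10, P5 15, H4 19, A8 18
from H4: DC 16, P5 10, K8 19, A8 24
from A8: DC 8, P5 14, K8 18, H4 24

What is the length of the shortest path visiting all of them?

Shortest open route: 51 miles.

There are 4! = 24 possible orderings.
DC - P5 - K8 - H4 - A8: 6+15+19+24 = 64
DC - P5 - K8 - A8 - H4: 6+15+18+24 = 63
DC - P5 - H4 - K8 - A8: 6+10+19+18 = 53
DC - P5 - H4 - A8 - K8: 6+10+24+18 = 58
DC - P5 - A8 - K8 - H4: 6+14+18+19 = 57
DC - P5 - A8 - H4 - K8: 6+14+24+19 = 63
DC - K8 - P5 - H4 - A8: 10+15+10+24 = 59
DC - K8 - P5 - A8 - H4: 10+15+14+24 = 63
DC - K8 - H4 - P5 - A8: 10+19+10+14 = 53
DC - K8 - H4 - A8 - P5: 10+19+24+14 = 67
DC - K8 - A8 - P5 - H4: 10+18+14+10 = 52
DC - K8 - A8 - H4 - P5: 10+18+24+10 = 62
DC - H4 - P5 - K8 - A8: 16+10+15+18 = 59
DC - H4 - P5 - A8 - K8: 16+10+14+18 = 58
… (10 more)
DC - A8 - P5 - H4 - K8: 8+14+10+19 = 51  ← best
The minimum is 51.
One shortest path: DC → A8 → P5 → H4 → K8.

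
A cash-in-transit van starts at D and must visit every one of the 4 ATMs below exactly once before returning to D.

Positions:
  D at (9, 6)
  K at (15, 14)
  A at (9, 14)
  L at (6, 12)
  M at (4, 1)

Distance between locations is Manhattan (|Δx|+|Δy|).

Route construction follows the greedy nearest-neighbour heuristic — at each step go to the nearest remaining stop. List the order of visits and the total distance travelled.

D → [A:8 / L:9 / M:10 / K:14] → A (8)
A → [L:5 / K:6 / M:18] → L (5)
L → [K:11 / M:13] → K (11)
K → [M:24] → M (24)
Return M→D: 10.
Total = 8 + 5 + 11 + 24 + 10 = 58.

Total distance 58 via the nearest-neighbour route D → A → L → K → M → D.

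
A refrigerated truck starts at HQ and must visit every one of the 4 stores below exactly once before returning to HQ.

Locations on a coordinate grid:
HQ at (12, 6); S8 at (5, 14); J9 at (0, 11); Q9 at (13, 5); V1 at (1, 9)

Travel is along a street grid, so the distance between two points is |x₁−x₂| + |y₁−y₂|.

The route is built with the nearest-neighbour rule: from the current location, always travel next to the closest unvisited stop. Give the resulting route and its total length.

Total distance 44 via the nearest-neighbour route HQ → Q9 → V1 → J9 → S8 → HQ.

HQ → [Q9:2 / V1:14 / S8:15 / J9:17] → Q9 (2)
Q9 → [V1:16 / S8:17 / J9:19] → V1 (16)
V1 → [J9:3 / S8:9] → J9 (3)
J9 → [S8:8] → S8 (8)
Return S8→HQ: 15.
Total = 2 + 16 + 3 + 8 + 15 = 44.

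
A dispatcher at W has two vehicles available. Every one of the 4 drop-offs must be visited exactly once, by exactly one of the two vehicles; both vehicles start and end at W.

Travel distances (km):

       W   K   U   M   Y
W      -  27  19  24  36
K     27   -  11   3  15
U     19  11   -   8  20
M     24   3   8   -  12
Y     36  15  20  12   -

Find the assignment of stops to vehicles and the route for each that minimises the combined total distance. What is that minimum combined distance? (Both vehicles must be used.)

Try each way of splitting the stops between the two vehicles (each non-empty) and, for each split, find the best tour for each vehicle:
  {K} + {U, M, Y}: 54 + 75 = 129
  {U} + {K, M, Y}: 38 + 78 = 116
  {K, U} + {M, Y}: 57 + 72 = 129
  {M} + {K, U, Y}: 48 + 81 = 129
  {K, M} + {U, Y}: 54 + 75 = 129
  {U, M} + {K, Y}: 51 + 78 = 129
  … (7 splits in total)
Best: vehicle 1 W → U → W = 38; vehicle 2 W → K → M → Y → W = 78; combined 116.

116 km — the smallest possible combined total.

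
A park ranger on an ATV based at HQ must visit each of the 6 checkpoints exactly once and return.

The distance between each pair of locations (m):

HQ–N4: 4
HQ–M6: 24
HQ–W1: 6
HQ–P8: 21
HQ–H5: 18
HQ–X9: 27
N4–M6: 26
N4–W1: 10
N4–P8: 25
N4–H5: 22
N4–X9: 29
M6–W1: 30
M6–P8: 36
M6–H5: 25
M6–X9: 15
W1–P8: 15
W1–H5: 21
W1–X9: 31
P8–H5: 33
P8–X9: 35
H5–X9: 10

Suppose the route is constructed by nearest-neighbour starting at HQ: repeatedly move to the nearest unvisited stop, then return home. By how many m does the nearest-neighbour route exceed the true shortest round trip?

HQ: N4=4, W1=6, H5=18, P8=21, M6=24, X9=27 ⇒ N4
N4: W1=10, H5=22, P8=25, M6=26, X9=29 ⇒ W1
W1: P8=15, H5=21, M6=30, X9=31 ⇒ P8
P8: H5=33, X9=35, M6=36 ⇒ H5
H5: X9=10, M6=25 ⇒ X9
X9: M6=15 ⇒ M6
NN route HQ → N4 → W1 → P8 → H5 → X9 → M6 → HQ costs 111.
Optimal: HQ → N4 → W1 → P8 → M6 → X9 → H5 → HQ costs 108 (by enumerating all 360 distinct tours).
Excess = 111 − 108 = 3.

The nearest-neighbour route is 3 m longer than optimal.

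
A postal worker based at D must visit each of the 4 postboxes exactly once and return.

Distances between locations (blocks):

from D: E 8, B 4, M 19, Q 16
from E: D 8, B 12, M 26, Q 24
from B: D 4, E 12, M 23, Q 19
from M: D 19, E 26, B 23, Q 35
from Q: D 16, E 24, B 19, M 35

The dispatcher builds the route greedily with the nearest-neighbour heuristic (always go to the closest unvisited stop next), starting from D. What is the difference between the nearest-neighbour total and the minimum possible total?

2 blocks longer than the optimal tour.

D: B=4, E=8, Q=16, M=19 ⇒ B
B: E=12, Q=19, M=23 ⇒ E
E: Q=24, M=26 ⇒ Q
Q: M=35 ⇒ M
NN route D → B → E → Q → M → D costs 94.
Optimal: D → E → M → B → Q → D costs 92 (by enumerating all 12 distinct tours).
Excess = 94 − 92 = 2.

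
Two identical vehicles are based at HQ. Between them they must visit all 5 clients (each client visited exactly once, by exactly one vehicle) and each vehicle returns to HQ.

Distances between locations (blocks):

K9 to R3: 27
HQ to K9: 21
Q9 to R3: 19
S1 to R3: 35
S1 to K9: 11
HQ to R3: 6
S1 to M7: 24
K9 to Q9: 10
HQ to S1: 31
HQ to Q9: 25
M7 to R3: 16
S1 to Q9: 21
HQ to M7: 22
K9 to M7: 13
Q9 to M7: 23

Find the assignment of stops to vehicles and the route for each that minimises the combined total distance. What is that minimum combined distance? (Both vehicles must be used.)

Try each way of splitting the stops between the two vehicles (each non-empty) and, for each split, find the best tour for each vehicle:
  {S1} + {K9, Q9, M7, R3}: 62 + 70 = 132
  {K9} + {S1, Q9, M7, R3}: 42 + 92 = 134
  {S1, K9} + {Q9, M7, R3}: 63 + 70 = 133
  {Q9} + {S1, K9, M7, R3}: 50 + 77 = 127
  {S1, Q9} + {K9, M7, R3}: 77 + 56 = 133
  {K9, Q9} + {S1, M7, R3}: 56 + 77 = 133
  … (15 splits in total)
  {S1, K9, Q9, M7} + {R3}: 92 + 12 = 104  ← best
Best: vehicle 1 HQ → Q9 → S1 → K9 → M7 → HQ = 92; vehicle 2 HQ → R3 → HQ = 12; combined 104.

104 blocks — the smallest possible combined total.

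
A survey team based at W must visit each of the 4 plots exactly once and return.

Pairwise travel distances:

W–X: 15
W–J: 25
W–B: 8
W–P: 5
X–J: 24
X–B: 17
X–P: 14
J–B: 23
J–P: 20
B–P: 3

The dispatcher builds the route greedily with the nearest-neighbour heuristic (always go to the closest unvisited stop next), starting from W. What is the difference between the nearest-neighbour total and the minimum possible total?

W: P=5, B=8, X=15, J=25 ⇒ P
P: B=3, X=14, J=20 ⇒ B
B: X=17, J=23 ⇒ X
X: J=24 ⇒ J
NN route W → P → B → X → J → W costs 74.
Optimal: W → X → J → B → P → W costs 70 (by enumerating all 12 distinct tours).
Excess = 74 − 70 = 4.

The nearest-neighbour route is 4 longer than optimal.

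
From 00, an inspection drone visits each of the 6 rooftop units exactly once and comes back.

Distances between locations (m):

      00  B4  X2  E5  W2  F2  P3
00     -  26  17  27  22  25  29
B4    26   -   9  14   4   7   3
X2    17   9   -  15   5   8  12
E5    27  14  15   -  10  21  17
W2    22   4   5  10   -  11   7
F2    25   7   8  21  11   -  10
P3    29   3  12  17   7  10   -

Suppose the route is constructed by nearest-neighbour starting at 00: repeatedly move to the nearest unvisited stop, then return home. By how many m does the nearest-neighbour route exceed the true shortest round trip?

The nearest-neighbour route is 8 m longer than optimal.

From 00: X2=17, W2=22, F2=25, B4=26, E5=27, P3=29 → choose X2 (17).
From X2: W2=5, F2=8, B4=9, P3=12, E5=15 → choose W2 (5).
From W2: B4=4, P3=7, E5=10, F2=11 → choose B4 (4).
From B4: P3=3, F2=7, E5=14 → choose P3 (3).
From P3: F2=10, E5=17 → choose F2 (10).
From F2: E5=21 → choose E5 (21).
NN route 00 → X2 → W2 → B4 → P3 → F2 → E5 → 00 costs 87.
Optimal: 00 → X2 → F2 → B4 → P3 → W2 → E5 → 00 costs 79 (by enumerating all 360 distinct tours).
Excess = 87 − 79 = 8.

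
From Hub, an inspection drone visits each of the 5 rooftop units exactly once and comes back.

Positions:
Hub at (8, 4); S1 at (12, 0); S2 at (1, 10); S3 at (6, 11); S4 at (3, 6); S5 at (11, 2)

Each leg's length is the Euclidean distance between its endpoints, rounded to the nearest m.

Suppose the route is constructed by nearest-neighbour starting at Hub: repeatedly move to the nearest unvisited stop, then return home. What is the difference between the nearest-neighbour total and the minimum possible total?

From Hub: S5=4, S4=5, S1=6, S3=7, S2=9 → choose S5 (4).
From S5: S1=2, S4=9, S3=10, S2=13 → choose S1 (2).
From S1: S4=11, S3=13, S2=15 → choose S4 (11).
From S4: S2=4, S3=6 → choose S2 (4).
From S2: S3=5 → choose S3 (5).
NN route Hub → S5 → S1 → S4 → S2 → S3 → Hub costs 33.
Optimal: Hub → S1 → S5 → S3 → S2 → S4 → Hub costs 32 (by enumerating all 60 distinct tours).
Excess = 33 − 32 = 1.

1 m longer than the optimal tour.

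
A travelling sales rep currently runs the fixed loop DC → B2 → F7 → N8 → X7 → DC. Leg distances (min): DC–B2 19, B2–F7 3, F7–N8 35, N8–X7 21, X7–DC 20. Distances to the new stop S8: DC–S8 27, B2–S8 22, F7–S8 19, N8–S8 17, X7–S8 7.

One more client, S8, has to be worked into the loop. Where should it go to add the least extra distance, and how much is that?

Adding 1 min by placing S8 on the F7–N8 leg.

Insertion cost between consecutive stops i–j is d(i,S8) + d(S8,j) − d(i,j):
  between DC and B2: 27 + 22 − 19 = 30
  between B2 and F7: 22 + 19 − 3 = 38
  between F7 and N8: 19 + 17 − 35 = 1
  between N8 and X7: 17 + 7 − 21 = 3
  between X7 and DC: 7 + 27 − 20 = 14
Cheapest insertion is between F7 and N8, adding 1.
New total = 98 + 1 = 99.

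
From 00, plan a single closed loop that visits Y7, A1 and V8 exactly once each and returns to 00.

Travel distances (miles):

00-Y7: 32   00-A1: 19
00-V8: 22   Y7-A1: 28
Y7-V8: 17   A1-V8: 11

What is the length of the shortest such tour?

79 miles — the shortest possible round trip.

With 3 stops there are 3!/2 = 3 distinct round trips (a route and its reverse cost the same).
00 → Y7 → A1 → V8 → 00: 32+28+11+22 = 93
00 → Y7 → V8 → A1 → 00: 32+17+11+19 = 79
00 → A1 → Y7 → V8 → 00: 19+28+17+22 = 86
The minimum is 79.
One optimal route: 00 → Y7 → V8 → A1 → 00 (or its reverse).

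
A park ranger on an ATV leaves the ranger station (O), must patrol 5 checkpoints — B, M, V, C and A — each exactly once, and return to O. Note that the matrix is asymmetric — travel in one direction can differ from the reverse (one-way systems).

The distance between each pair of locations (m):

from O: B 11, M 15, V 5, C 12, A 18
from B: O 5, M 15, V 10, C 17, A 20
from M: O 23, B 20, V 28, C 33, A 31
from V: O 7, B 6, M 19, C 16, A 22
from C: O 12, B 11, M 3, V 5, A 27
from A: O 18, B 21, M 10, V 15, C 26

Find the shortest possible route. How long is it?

O - B - M - V - C - A - O: 11+15+28+16+27+18 = 115
O - B - M - V - A - C - O: 11+15+28+22+26+12 = 114
O - B - M - C - V - A - O: 11+15+33+5+22+18 = 104
O - B - M - C - A - V - O: 11+15+33+27+15+7 = 108
O - B - M - A - V - C - O: 11+15+31+15+16+12 = 100
O - B - M - A - C - V - O: 11+15+31+26+5+7 = 95
O - B - V - M - C - A - O: 11+10+19+33+27+18 = 118
O - B - V - M - A - C - O: 11+10+19+31+26+12 = 109
O - B - V - C - M - A - O: 11+10+16+3+31+18 = 89
O - B - V - C - A - M - O: 11+10+16+27+10+23 = 97
O - B - V - A - M - C - O: 11+10+22+10+33+12 = 98
O - B - V - A - C - M - O: 11+10+22+26+3+23 = 95
O - B - C - M - V - A - O: 11+17+3+28+22+18 = 99
O - B - C - M - A - V - O: 11+17+3+31+15+7 = 84
… (106 more)
O - C - M - A - V - B - O: 12+3+31+15+6+5 = 72  ← best
The minimum is 72.
One optimal route: O → C → M → A → V → B → O.

Minimum total distance: 72 m.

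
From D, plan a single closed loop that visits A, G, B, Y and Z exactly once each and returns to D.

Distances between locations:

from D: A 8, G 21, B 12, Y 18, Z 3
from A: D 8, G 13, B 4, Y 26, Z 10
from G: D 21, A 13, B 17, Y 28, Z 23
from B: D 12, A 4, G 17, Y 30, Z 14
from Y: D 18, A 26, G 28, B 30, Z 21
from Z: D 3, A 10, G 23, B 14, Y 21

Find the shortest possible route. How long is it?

Minimum total distance: 80.

D → A → G → B → Y → Z → D: 8+13+17+30+21+3 = 92
D → A → G → B → Z → Y → D: 8+13+17+14+21+18 = 91
D → A → G → Y → B → Z → D: 8+13+28+30+14+3 = 96
D → A → G → Y → Z → B → D: 8+13+28+21+14+12 = 96
D → A → G → Z → B → Y → D: 8+13+23+14+30+18 = 106
D → A → G → Z → Y → B → D: 8+13+23+21+30+12 = 107
D → A → B → G → Y → Z → D: 8+4+17+28+21+3 = 81
D → A → B → G → Z → Y → D: 8+4+17+23+21+18 = 91
D → A → B → Y → G → Z → D: 8+4+30+28+23+3 = 96
D → A → B → Y → Z → G → D: 8+4+30+21+23+21 = 107
D → A → B → Z → G → Y → D: 8+4+14+23+28+18 = 95
D → A → B → Z → Y → G → D: 8+4+14+21+28+21 = 96
D → A → Y → G → B → Z → D: 8+26+28+17+14+3 = 96
D → A → Y → G → Z → B → D: 8+26+28+23+14+12 = 111
… (46 more)
D → Y → G → A → B → Z → D: 18+28+13+4+14+3 = 80  ← best
The minimum is 80.
One optimal route: D → Y → G → A → B → Z → D (or its reverse).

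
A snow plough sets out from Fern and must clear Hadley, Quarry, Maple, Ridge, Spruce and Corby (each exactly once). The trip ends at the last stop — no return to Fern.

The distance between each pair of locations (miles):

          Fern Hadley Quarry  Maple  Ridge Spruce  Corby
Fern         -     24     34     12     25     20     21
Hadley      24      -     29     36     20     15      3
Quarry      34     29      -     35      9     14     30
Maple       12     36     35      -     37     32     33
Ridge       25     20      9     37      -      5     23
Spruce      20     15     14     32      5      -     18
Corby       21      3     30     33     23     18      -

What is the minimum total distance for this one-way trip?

There are 6! = 720 possible orderings.
Fern → Hadley → Quarry → Maple → Ridge → Spruce → Corby: 24+29+35+37+5+18 = 148
Fern → Hadley → Quarry → Maple → Ridge → Corby → Spruce: 24+29+35+37+23+18 = 166
Fern → Hadley → Quarry → Maple → Spruce → Ridge → Corby: 24+29+35+32+5+23 = 148
Fern → Hadley → Quarry → Maple → Spruce → Corby → Ridge: 24+29+35+32+18+23 = 161
Fern → Hadley → Quarry → Maple → Corby → Ridge → Spruce: 24+29+35+33+23+5 = 149
Fern → Hadley → Quarry → Maple → Corby → Spruce → Ridge: 24+29+35+33+18+5 = 144
Fern → Hadley → Quarry → Ridge → Maple → Spruce → Corby: 24+29+9+37+32+18 = 149
Fern → Hadley → Quarry → Ridge → Maple → Corby → Spruce: 24+29+9+37+33+18 = 150
… (712 more)
Fern → Maple → Corby → Hadley → Spruce → Ridge → Quarry: 12+33+3+15+5+9 = 77  ← best
The minimum is 77.
One shortest path: Fern → Maple → Corby → Hadley → Spruce → Ridge → Quarry.

Minimum one-way distance = 77 miles.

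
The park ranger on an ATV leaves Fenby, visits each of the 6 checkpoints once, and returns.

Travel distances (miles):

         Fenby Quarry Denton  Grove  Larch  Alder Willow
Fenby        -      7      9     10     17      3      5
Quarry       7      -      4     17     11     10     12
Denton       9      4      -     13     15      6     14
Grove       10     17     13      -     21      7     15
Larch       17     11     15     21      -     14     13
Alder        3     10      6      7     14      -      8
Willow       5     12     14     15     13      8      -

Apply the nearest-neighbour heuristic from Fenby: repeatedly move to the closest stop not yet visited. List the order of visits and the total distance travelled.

62 miles along Fenby → Alder → Denton → Quarry → Larch → Willow → Grove → Fenby.

From Fenby: distances to unvisited — Alder=3, Willow=5, Quarry=7, Denton=9, Grove=10, Larch=17. Nearest is Alder (3).
From Alder: distances to unvisited — Denton=6, Grove=7, Willow=8, Quarry=10, Larch=14. Nearest is Denton (6).
From Denton: distances to unvisited — Quarry=4, Grove=13, Willow=14, Larch=15. Nearest is Quarry (4).
From Quarry: distances to unvisited — Larch=11, Willow=12, Grove=17. Nearest is Larch (11).
From Larch: distances to unvisited — Willow=13, Grove=21. Nearest is Willow (13).
From Willow: distances to unvisited — Grove=15. Nearest is Grove (15).
Return Grove→Fenby: 10.
Total = 3 + 6 + 4 + 11 + 13 + 15 + 10 = 62.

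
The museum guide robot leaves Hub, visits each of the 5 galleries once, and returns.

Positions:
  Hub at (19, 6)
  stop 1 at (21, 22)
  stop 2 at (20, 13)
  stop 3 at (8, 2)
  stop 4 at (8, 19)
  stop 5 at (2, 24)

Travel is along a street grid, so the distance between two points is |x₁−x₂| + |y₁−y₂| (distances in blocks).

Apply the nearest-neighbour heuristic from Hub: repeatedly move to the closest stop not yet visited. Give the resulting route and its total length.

Total distance 88 blocks via the nearest-neighbour route Hub → stop 2 → stop 1 → stop 4 → stop 5 → stop 3 → Hub.

Hub → [stop 2:8 / stop 3:15 / stop 1:18 / stop 4:24 / stop 5:35] → stop 2 (8)
stop 2 → [stop 1:10 / stop 4:18 / stop 3:23 / stop 5:29] → stop 1 (10)
stop 1 → [stop 4:16 / stop 5:21 / stop 3:33] → stop 4 (16)
stop 4 → [stop 5:11 / stop 3:17] → stop 5 (11)
stop 5 → [stop 3:28] → stop 3 (28)
Return stop 3→Hub: 15.
Total = 8 + 10 + 16 + 11 + 28 + 15 = 88.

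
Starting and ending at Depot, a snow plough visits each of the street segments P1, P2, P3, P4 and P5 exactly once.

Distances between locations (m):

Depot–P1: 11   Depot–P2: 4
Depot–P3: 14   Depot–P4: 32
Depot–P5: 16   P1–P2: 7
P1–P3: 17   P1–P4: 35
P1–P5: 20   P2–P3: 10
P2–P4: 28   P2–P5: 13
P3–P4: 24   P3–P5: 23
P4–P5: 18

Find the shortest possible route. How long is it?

Shortest round trip = 86 m.

Depot → P1 → P2 → P3 → P4 → P5 → Depot: 11+7+10+24+18+16 = 86
Depot → P1 → P2 → P3 → P5 → P4 → Depot: 11+7+10+23+18+32 = 101
Depot → P1 → P2 → P4 → P3 → P5 → Depot: 11+7+28+24+23+16 = 109
Depot → P1 → P2 → P4 → P5 → P3 → Depot: 11+7+28+18+23+14 = 101
Depot → P1 → P2 → P5 → P3 → P4 → Depot: 11+7+13+23+24+32 = 110
Depot → P1 → P2 → P5 → P4 → P3 → Depot: 11+7+13+18+24+14 = 87
Depot → P1 → P3 → P2 → P4 → P5 → Depot: 11+17+10+28+18+16 = 100
Depot → P1 → P3 → P2 → P5 → P4 → Depot: 11+17+10+13+18+32 = 101
Depot → P1 → P3 → P4 → P2 → P5 → Depot: 11+17+24+28+13+16 = 109
Depot → P1 → P3 → P4 → P5 → P2 → Depot: 11+17+24+18+13+4 = 87
Depot → P1 → P3 → P5 → P2 → P4 → Depot: 11+17+23+13+28+32 = 124
Depot → P1 → P3 → P5 → P4 → P2 → Depot: 11+17+23+18+28+4 = 101
Depot → P1 → P4 → P2 → P3 → P5 → Depot: 11+35+28+10+23+16 = 123
Depot → P1 → P4 → P2 → P5 → P3 → Depot: 11+35+28+13+23+14 = 124
… (46 more)
The minimum is 86.
One optimal route: Depot → P1 → P2 → P3 → P4 → P5 → Depot (or its reverse).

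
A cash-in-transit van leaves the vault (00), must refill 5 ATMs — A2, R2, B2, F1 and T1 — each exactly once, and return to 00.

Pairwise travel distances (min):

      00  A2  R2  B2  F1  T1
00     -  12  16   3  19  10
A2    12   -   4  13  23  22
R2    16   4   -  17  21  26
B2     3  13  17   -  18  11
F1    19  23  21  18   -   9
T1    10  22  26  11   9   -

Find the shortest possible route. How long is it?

Shortest round trip = 60 min.

00 - A2 - R2 - B2 - F1 - T1 - 00: 12+4+17+18+9+10 = 70
00 - A2 - R2 - B2 - T1 - F1 - 00: 12+4+17+11+9+19 = 72
00 - A2 - R2 - F1 - B2 - T1 - 00: 12+4+21+18+11+10 = 76
00 - A2 - R2 - F1 - T1 - B2 - 00: 12+4+21+9+11+3 = 60
00 - A2 - R2 - T1 - B2 - F1 - 00: 12+4+26+11+18+19 = 90
00 - A2 - R2 - T1 - F1 - B2 - 00: 12+4+26+9+18+3 = 72
00 - A2 - B2 - R2 - F1 - T1 - 00: 12+13+17+21+9+10 = 82
00 - A2 - B2 - R2 - T1 - F1 - 00: 12+13+17+26+9+19 = 96
00 - A2 - B2 - F1 - R2 - T1 - 00: 12+13+18+21+26+10 = 100
00 - A2 - B2 - F1 - T1 - R2 - 00: 12+13+18+9+26+16 = 94
00 - A2 - B2 - T1 - R2 - F1 - 00: 12+13+11+26+21+19 = 102
00 - A2 - B2 - T1 - F1 - R2 - 00: 12+13+11+9+21+16 = 82
00 - A2 - F1 - R2 - B2 - T1 - 00: 12+23+21+17+11+10 = 94
00 - A2 - F1 - R2 - T1 - B2 - 00: 12+23+21+26+11+3 = 96
… (46 more)
The minimum is 60.
One optimal route: 00 → A2 → R2 → F1 → T1 → B2 → 00 (or its reverse).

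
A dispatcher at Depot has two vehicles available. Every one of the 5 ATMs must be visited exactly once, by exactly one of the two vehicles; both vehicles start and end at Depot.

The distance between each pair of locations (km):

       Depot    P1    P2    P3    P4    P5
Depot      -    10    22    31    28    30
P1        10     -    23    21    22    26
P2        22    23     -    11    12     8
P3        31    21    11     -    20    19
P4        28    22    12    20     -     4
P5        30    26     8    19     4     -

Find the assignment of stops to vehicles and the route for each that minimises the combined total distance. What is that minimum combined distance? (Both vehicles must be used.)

Try each way of splitting the stops between the two vehicles (each non-empty) and, for each split, find the best tour for each vehicle:
  {P1} + {P2, P3, P4, P5}: 20 + 82 = 102
  {P2} + {P1, P3, P4, P5}: 44 + 82 = 126
  {P1, P2} + {P3, P4, P5}: 55 + 82 = 137
  {P3} + {P1, P2, P4, P5}: 62 + 66 = 128
  {P1, P3} + {P2, P4, P5}: 62 + 62 = 124
  {P2, P3} + {P1, P4, P5}: 64 + 66 = 130
  … (15 splits in total)
Best: vehicle 1 Depot → P1 → Depot = 20; vehicle 2 Depot → P3 → P2 → P5 → P4 → Depot = 82; combined 102.

102 km — the smallest possible combined total.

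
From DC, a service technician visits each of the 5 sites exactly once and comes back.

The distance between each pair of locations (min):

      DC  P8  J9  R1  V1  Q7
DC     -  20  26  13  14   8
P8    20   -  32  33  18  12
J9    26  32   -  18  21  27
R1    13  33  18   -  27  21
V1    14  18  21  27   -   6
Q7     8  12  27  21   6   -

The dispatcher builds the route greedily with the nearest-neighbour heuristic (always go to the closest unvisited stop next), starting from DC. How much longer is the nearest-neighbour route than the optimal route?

From DC: Q7=8, R1=13, V1=14, P8=20, J9=26 → choose Q7 (8).
From Q7: V1=6, P8=12, R1=21, J9=27 → choose V1 (6).
From V1: P8=18, J9=21, R1=27 → choose P8 (18).
From P8: J9=32, R1=33 → choose J9 (32).
From J9: R1=18 → choose R1 (18).
NN route DC → Q7 → V1 → P8 → J9 → R1 → DC costs 95.
Optimal: DC → P8 → Q7 → V1 → J9 → R1 → DC costs 90 (by enumerating all 60 distinct tours).
Excess = 95 − 90 = 5.

Excess over optimum: 5 min.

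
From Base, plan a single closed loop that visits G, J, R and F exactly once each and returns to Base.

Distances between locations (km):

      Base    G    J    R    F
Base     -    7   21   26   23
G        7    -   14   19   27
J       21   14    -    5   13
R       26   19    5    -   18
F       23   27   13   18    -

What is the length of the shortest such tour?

Base - G - J - R - F - Base: 7+14+5+18+23 = 67
Base - G - J - F - R - Base: 7+14+13+18+26 = 78
Base - G - R - J - F - Base: 7+19+5+13+23 = 67
Base - G - R - F - J - Base: 7+19+18+13+21 = 78
Base - G - F - J - R - Base: 7+27+13+5+26 = 78
Base - G - F - R - J - Base: 7+27+18+5+21 = 78
Base - J - G - R - F - Base: 21+14+19+18+23 = 95
Base - J - G - F - R - Base: 21+14+27+18+26 = 106
Base - J - R - G - F - Base: 21+5+19+27+23 = 95
Base - J - F - G - R - Base: 21+13+27+19+26 = 106
Base - R - G - J - F - Base: 26+19+14+13+23 = 95
Base - R - J - G - F - Base: 26+5+14+27+23 = 95
The minimum is 67.
One optimal route: Base → G → J → R → F → Base (or its reverse).

Minimum total distance: 67 km.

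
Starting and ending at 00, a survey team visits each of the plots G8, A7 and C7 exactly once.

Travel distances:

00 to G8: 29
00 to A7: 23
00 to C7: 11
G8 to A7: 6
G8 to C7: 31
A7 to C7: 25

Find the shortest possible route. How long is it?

Shortest round trip = 71.

00→G8→A7→C7→00: 29+6+25+11 = 71
00→G8→C7→A7→00: 29+31+25+23 = 108
00→A7→G8→C7→00: 23+6+31+11 = 71
The minimum is 71.
One optimal route: 00 → G8 → A7 → C7 → 00 (or its reverse).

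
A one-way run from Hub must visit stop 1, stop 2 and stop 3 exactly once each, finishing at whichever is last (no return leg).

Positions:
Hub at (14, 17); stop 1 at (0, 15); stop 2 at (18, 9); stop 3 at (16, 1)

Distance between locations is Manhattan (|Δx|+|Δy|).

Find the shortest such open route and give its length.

50 — the minimum one-way total.

There are 3! = 6 possible orderings.
Hub - stop 1 - stop 2 - stop 3: 16+24+10 = 50
Hub - stop 1 - stop 3 - stop 2: 16+30+10 = 56
Hub - stop 2 - stop 1 - stop 3: 12+24+30 = 66
Hub - stop 2 - stop 3 - stop 1: 12+10+30 = 52
Hub - stop 3 - stop 1 - stop 2: 18+30+24 = 72
Hub - stop 3 - stop 2 - stop 1: 18+10+24 = 52
The minimum is 50.
One shortest path: Hub → stop 1 → stop 2 → stop 3.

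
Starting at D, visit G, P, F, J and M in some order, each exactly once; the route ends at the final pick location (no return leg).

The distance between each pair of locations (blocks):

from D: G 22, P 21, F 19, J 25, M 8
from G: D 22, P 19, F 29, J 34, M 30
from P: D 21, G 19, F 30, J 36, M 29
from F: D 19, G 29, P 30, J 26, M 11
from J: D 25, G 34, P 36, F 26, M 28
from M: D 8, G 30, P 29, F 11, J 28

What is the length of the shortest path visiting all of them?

98 blocks — the minimum one-way total.

There are 5! = 120 possible orderings.
D → G → P → F → J → M: 22+19+30+26+28 = 125
D → G → P → F → M → J: 22+19+30+11+28 = 110
D → G → P → J → F → M: 22+19+36+26+11 = 114
D → G → P → J → M → F: 22+19+36+28+11 = 116
D → G → P → M → F → J: 22+19+29+11+26 = 107
D → G → P → M → J → F: 22+19+29+28+26 = 124
D → G → F → P → J → M: 22+29+30+36+28 = 145
D → G → F → P → M → J: 22+29+30+29+28 = 138
D → G → F → J → P → M: 22+29+26+36+29 = 142
D → G → F → J → M → P: 22+29+26+28+29 = 134
D → G → F → M → P → J: 22+29+11+29+36 = 127
D → G → F → M → J → P: 22+29+11+28+36 = 126
D → G → J → P → F → M: 22+34+36+30+11 = 133
D → G → J → P → M → F: 22+34+36+29+11 = 132
… (106 more)
D → M → F → J → G → P: 8+11+26+34+19 = 98  ← best
The minimum is 98.
One shortest path: D → M → F → J → G → P.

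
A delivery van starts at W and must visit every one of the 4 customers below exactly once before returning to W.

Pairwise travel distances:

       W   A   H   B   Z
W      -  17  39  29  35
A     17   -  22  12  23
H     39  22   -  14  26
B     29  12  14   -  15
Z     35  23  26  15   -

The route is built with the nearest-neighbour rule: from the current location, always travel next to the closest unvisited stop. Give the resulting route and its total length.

Total distance 104 via the nearest-neighbour route W → A → B → H → Z → W.

At W the remaining stops are A 17, B 29, Z 35, H 39; go to A.
At A the remaining stops are B 12, H 22, Z 23; go to B.
At B the remaining stops are H 14, Z 15; go to H.
At H the remaining stops are Z 26; go to Z.
Return Z→W: 35.
Total = 17 + 12 + 14 + 26 + 35 = 104.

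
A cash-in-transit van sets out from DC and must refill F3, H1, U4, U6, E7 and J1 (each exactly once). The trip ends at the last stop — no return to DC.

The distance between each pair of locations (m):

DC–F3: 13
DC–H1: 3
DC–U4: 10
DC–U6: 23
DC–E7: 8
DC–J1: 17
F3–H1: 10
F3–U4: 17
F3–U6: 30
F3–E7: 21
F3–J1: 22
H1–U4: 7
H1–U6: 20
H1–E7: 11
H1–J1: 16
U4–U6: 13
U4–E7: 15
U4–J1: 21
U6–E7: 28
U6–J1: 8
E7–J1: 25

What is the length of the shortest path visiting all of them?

Minimum one-way distance = 67 m.

There are 6! = 720 possible orderings.
DC → F3 → H1 → U4 → U6 → E7 → J1: 13+10+7+13+28+25 = 96
DC → F3 → H1 → U4 → U6 → J1 → E7: 13+10+7+13+8+25 = 76
DC → F3 → H1 → U4 → E7 → U6 → J1: 13+10+7+15+28+8 = 81
DC → F3 → H1 → U4 → E7 → J1 → U6: 13+10+7+15+25+8 = 78
DC → F3 → H1 → U4 → J1 → U6 → E7: 13+10+7+21+8+28 = 87
DC → F3 → H1 → U4 → J1 → E7 → U6: 13+10+7+21+25+28 = 104
DC → F3 → H1 → U6 → U4 → E7 → J1: 13+10+20+13+15+25 = 96
DC → F3 → H1 → U6 → U4 → J1 → E7: 13+10+20+13+21+25 = 102
… (712 more)
DC → E7 → F3 → H1 → U4 → U6 → J1: 8+21+10+7+13+8 = 67  ← best
The minimum is 67.
One shortest path: DC → E7 → F3 → H1 → U4 → U6 → J1.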